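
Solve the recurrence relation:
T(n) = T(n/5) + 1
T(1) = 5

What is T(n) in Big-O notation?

Each step divides n by 5 and adds 1. After log_5(n) steps we reach T(1)=5. So T(n) = 1·log_5(n) + 5 = O(log n).

Answer: O(log n)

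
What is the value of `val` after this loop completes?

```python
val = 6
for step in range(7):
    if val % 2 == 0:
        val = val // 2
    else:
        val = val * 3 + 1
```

Collatz-style transformation from 6
`val` takes the values: 6 → 3 → 10 → 5 → 16 → 8 → 4 → 2

Answer: 2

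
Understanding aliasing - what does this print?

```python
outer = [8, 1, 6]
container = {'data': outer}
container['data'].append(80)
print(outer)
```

Key concept: dict holds reference to list.
Step by step:
`outer = [8, 1, 6]` → outer = [8, 1, 6]
`container = {'data': outer}` → container = {'data': [8, 1, 6]}
`container['data'].append(80)` → outer = [8, 1, 6, 80]; container = {'data': [8, 1, 6, 80]}
`print(outer)` → prints [8, 1, 6, 80]

Answer: [8, 1, 6, 80]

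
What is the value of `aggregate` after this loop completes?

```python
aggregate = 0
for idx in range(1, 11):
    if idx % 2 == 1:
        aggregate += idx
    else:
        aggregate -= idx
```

Add odd, subtract even
`aggregate` takes the values: 0 → 1 → -1 → 2 → -2 → 3 → -3 → 4 → -4 → 5 → -5

Answer: -5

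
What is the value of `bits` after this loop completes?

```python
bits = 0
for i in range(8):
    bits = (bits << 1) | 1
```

Build 8 consecutive 1-bits: 0b11111111
`bits` takes the values: 0 → 1 → 3 → 7 → 15 → 31 → 63 → 127 → 255

Answer: 255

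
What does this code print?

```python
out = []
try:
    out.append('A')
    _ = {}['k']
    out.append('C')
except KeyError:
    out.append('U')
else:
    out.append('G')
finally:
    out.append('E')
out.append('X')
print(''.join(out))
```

Execution trace: 'A' (try body) → 'U' (except KeyError) → 'E' (finally) → 'X' (after the try/except). Output: AUEX

Answer: AUEX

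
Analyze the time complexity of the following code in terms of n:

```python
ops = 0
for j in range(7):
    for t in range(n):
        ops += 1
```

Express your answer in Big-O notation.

Each loop level contributes: 1 × n. Multiplying the contributions gives O(n).

Answer: O(n)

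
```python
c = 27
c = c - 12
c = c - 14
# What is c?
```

Trace:
`c = 27` → c = 27
`c = c - 12` → c = 15
`c = c - 14` → c = 1
So c = 1

Answer: 1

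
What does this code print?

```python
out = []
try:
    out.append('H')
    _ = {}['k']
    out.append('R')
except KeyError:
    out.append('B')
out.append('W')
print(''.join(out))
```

Execution trace: 'H' (try body) → 'B' (except KeyError) → 'W' (after the try/except). Output: HBW

Answer: HBW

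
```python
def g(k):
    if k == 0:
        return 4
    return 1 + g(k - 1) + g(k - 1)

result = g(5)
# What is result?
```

g(k) = 1 + 2·g(k-1), g(0)=4. Closed form: (4+1)·2^5 - 1 = 159.

Answer: 159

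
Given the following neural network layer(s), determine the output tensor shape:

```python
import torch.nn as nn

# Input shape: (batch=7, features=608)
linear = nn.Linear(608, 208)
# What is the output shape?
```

Input: (7, 608) -> Output: (7, 208)

Answer: (7, 208)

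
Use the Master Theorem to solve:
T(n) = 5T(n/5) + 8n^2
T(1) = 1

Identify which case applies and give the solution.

a=5, b=5, f(n)=8n^2. log_5(5) = 1. Since c=2 > 1 and the regularity condition holds (5(n/5)^2 = (5/5^2)n^2 with 5/5^2 < 1), Case 3 applies: T(n) = Θ(f(n)) = O(n^2).

Answer: O(n^2) - Case 3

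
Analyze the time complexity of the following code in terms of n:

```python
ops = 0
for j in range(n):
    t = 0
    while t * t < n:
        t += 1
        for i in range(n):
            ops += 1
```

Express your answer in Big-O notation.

Each loop level contributes: n × √n × n. Multiplying the contributions gives O(n^2√n).

Answer: O(n^2√n)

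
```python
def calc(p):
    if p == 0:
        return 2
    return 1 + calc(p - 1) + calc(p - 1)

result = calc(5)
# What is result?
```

calc(p) = 1 + 2·calc(p-1), calc(0)=2. Closed form: (2+1)·2^5 - 1 = 95.

Answer: 95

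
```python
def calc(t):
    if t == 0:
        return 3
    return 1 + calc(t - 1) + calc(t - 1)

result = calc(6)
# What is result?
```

calc(t) = 1 + 2·calc(t-1), calc(0)=3. Closed form: (3+1)·2^6 - 1 = 255.

Answer: 255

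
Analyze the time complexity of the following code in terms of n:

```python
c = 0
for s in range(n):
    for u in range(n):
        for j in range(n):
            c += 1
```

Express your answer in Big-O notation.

Each loop level contributes: n × n × n. Multiplying the contributions gives O(n^3).

Answer: O(n^3)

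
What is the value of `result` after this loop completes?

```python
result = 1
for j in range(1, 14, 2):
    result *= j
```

Product of 1, 3, 5, ... up to 13
`result` takes the values: 1 → 3 → 15 → 105 → 945 → 10395 → 135135

Answer: 135135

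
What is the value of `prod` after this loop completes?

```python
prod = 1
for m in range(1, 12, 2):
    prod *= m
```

Product of 1, 3, 5, ... up to 11
`prod` takes the values: 1 → 3 → 15 → 105 → 945 → 10395

Answer: 10395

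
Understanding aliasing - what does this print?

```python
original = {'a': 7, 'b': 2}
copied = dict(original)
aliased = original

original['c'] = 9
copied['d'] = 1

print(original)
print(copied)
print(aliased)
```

Key concept: dict() creates copy, assignment creates alias.
Step by step:
`original = {'a': 7, 'b': 2}` → original = {'a': 7, 'b': 2}
`copied = dict(original)` → copied = {'a': 7, 'b': 2}
`aliased = original` → aliased = {'a': 7, 'b': 2} (same object as original)
`original['c'] = 9` → original = {'a': 7, 'b': 2, 'c': 9} (same object as aliased); aliased = {'a': 7, 'b': 2, 'c': 9} (same object as original)
`copied['d'] = 1` → copied = {'a': 7, 'b': 2, 'd': 1}
`print(original)` → prints {'a': 7, 'b': 2, 'c': 9}
`print(copied)` → prints {'a': 7, 'b': 2, 'd': 1}
`print(aliased)` → prints {'a': 7, 'b': 2, 'c': 9}

Answer:
{'a': 7, 'b': 2, 'c': 9}
{'a': 7, 'b': 2, 'd': 1}
{'a': 7, 'b': 2, 'c': 9}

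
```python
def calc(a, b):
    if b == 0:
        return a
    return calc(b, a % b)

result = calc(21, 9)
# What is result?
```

calc(21, 9) -> calc(9, 3) -> calc(3, 0) -> 3

Answer: 3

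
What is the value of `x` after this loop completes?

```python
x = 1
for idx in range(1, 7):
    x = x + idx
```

Start at 1, add 1 through 6
`x` takes the values: 1 → 2 → 4 → 7 → 11 → 16 → 22

Answer: 22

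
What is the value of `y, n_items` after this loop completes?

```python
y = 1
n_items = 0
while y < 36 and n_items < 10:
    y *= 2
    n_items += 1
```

Double until >= 36 or 10 iterations
`y, n_items` takes the values: (1, 0) → (2, 0) → (2, 1) → (4, 1) → (4, 2) → (8, 2) → (8, 3) → (16, 3) → (16, 4) → (32, 4) → (32, 5) → (64, 5) → (64, 6)

Answer: 64, 6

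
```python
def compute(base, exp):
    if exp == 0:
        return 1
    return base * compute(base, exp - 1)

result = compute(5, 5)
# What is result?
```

compute(5, 5) = 5 * 5 * 5 * 5 * 5 = 3125

Answer: 3125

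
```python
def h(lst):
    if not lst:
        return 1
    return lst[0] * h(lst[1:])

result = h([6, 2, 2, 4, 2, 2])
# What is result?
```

Product over [6, 2, 2, 4, 2, 2] = 6 * 2 * 2 * 4 * 2 * 2 = 384

Answer: 384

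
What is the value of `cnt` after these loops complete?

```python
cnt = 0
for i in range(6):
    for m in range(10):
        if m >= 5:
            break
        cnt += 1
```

Inner breaks at 5, outer runs 6 times
`cnt` takes the values: 0 → 1 → 2 → 3 → 4 → 5 → 6 → 7 → 8 → 9 → 10 → 11 → 12 → 13 → 14 → 15 → 16 → 17 → 18 → 19 → 20 → 21 → 22 → 23 → 24 → 25 → 26 → 27 → 28 → 29 → 30

Answer: 30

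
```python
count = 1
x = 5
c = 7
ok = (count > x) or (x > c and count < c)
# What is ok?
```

Trace:
`count = 1` → count = 1
`x = 5` → x = 5
`c = 7` → c = 7
`ok = (count > x) or (x > c and count < c)` → ok = False
So ok = False

Answer: False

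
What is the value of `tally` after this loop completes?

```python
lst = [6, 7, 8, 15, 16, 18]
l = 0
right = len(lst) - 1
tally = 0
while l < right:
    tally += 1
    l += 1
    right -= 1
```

Iterations until pointers meet (list length 6)
`tally` takes the values: 0 → 1 → 2 → 3

Answer: 3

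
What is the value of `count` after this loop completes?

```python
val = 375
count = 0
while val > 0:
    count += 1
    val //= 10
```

Count digits by repeated division by 10
`count` takes the values: 0 → 1 → 2 → 3

Answer: 3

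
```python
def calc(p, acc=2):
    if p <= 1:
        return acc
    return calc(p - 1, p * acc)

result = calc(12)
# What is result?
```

Accumulator trace (n, acc): (12, 2) -> (11, 24) -> (10, 264) -> (9, 2640) -> (8, 23760) -> (7, 190080) -> (6, 1330560) -> (5, 7983360) -> (4, 39916800) -> (3, 159667200) -> (2, 479001600) -> (1, 958003200) -> return 958003200

Answer: 958003200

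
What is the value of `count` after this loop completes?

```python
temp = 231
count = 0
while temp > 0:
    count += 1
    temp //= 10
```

Count digits by repeated division by 10
`count` takes the values: 0 → 1 → 2 → 3

Answer: 3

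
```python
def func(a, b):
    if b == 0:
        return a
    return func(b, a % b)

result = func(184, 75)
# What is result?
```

func(184, 75) -> func(75, 34) -> func(34, 7) -> func(7, 6) -> func(6, 1) -> func(1, 0) -> 1

Answer: 1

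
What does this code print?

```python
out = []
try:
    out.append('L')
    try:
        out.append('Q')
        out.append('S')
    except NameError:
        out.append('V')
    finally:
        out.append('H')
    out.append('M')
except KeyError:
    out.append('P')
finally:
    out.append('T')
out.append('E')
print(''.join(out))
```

Execution trace: 'L' (try body) → 'Q' (inner try body) → 'S' (inner try body, no exception) → 'H' (inner finally) → 'M' (try body, no exception) → 'T' (finally) → 'E' (after the try/except). Output: LQSHMTE

Answer: LQSHMTE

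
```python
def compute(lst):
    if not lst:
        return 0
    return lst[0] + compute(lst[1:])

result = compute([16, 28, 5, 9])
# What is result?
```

16 + 28 + 5 + 9 + 0 = 58

Answer: 58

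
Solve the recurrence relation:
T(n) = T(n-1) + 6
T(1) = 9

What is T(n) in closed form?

Unrolling: T(n) = T(1) + 6·(n-1) = 9 + 6(n-1) = 6n + 3.

Answer: T(n) = 6n + 3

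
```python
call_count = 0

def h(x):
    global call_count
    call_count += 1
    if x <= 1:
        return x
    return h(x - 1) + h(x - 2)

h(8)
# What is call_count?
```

Calls(x) = 1 + Calls(x-1) + Calls(x-2); Calls(0)=Calls(1)=1. For x=8 this gives 67.

Answer: 67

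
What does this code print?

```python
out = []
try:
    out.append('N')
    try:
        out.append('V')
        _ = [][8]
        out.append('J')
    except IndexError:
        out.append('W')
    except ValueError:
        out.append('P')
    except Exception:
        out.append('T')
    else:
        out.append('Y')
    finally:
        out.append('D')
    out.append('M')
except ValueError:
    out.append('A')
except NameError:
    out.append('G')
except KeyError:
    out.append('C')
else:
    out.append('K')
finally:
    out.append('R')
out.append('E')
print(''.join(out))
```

Execution trace: 'N' (try body) → 'V' (inner try body) → 'W' (inner except IndexError) → 'D' (inner finally) → 'M' (try body, no exception) → 'K' (else) → 'R' (finally) → 'E' (after the try/except). Output: NVWDMKRE

Answer: NVWDMKRE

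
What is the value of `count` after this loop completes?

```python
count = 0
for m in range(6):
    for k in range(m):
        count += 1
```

Triangle number: 0+1+2+...+5
`count` takes the values: 0 → 1 → 2 → 3 → 4 → 5 → 6 → 7 → 8 → 9 → 10 → 11 → 12 → 13 → 14 → 15

Answer: 15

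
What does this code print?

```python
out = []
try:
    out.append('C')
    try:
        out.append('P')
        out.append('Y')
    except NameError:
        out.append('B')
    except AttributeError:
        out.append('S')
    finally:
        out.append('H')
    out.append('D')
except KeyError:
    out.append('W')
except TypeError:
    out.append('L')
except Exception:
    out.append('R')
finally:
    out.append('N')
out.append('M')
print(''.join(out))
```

Execution trace: 'C' (try body) → 'P' (inner try body) → 'Y' (inner try body, no exception) → 'H' (inner finally) → 'D' (try body, no exception) → 'N' (finally) → 'M' (after the try/except). Output: CPYHDNM

Answer: CPYHDNM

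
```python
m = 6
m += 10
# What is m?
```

Trace:
`m = 6` → m = 6
`m += 10` → m = 16
So m = 16

Answer: 16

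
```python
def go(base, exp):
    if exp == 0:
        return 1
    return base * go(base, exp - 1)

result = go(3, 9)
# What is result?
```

go(3, 9) = 3 * 3 * 3 * 3 * 3 * 3 * 3 * 3 * 3 = 19683

Answer: 19683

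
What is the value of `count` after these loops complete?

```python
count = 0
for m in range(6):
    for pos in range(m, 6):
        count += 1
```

Upper triangle: 6 + 5 + ... + 1
`count` takes the values: 0 → 1 → 2 → 3 → 4 → 5 → 6 → 7 → 8 → 9 → 10 → 11 → 12 → 13 → 14 → 15 → 16 → 17 → 18 → 19 → 20 → 21

Answer: 21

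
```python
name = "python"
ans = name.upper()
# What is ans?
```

Trace:
`name = "python"` → name = 'python'
`ans = name.upper()` → ans = 'PYTHON'
So ans = 'PYTHON'

Answer: 'PYTHON'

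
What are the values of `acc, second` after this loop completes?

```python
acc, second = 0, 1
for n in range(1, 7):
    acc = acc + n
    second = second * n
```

Sum and factorial of 1 to 6
`acc, second` takes the values: (0, 1) → (1, 1) → (3, 1) → (3, 2) → (6, 2) → (6, 6) → (10, 6) → (10, 24) → (15, 24) → (15, 120) → (21, 120) → (21, 720)

Answer: 21, 720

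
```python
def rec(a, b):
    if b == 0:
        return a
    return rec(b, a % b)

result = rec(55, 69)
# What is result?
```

rec(55, 69) -> rec(69, 55) -> rec(55, 14) -> rec(14, 13) -> rec(13, 1) -> rec(1, 0) -> 1

Answer: 1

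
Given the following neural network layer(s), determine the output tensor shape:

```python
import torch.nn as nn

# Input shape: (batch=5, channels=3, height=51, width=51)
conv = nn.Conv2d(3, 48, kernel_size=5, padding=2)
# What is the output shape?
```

Input: (5, 3, 51, 51) -> Output: (5, 48, 51, 51)

Answer: (5, 48, 51, 51)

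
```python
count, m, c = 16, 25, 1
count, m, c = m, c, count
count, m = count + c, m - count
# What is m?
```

Trace:
`count, m, c = 16, 25, 1` → count = 16; m = 25; c = 1
`count, m, c = m, c, count` → count = 25; m = 1; c = 16
`count, m = count + c, m - count` → count = 41; m = -24
So m = -24

Answer: -24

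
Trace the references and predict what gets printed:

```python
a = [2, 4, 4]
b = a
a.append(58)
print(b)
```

Key concept: basic list aliasing.
Step by step:
`a = [2, 4, 4]` → a = [2, 4, 4]
`b = a` → b = [2, 4, 4] (same object as a)
`a.append(58)` → a = [2, 4, 4, 58] (same object as b); b = [2, 4, 4, 58] (same object as a)
`print(b)` → prints [2, 4, 4, 58]

Answer: [2, 4, 4, 58]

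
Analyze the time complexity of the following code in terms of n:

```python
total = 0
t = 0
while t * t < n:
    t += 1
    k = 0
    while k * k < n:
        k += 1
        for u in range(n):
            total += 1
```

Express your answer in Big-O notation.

Each loop level contributes: √n × √n × n. Multiplying the contributions gives O(n^2).

Answer: O(n^2)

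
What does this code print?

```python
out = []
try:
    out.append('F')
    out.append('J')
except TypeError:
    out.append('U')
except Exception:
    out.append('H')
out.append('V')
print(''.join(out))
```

Execution trace: 'F' (try body) → 'J' (try body, no exception) → 'V' (after the try/except). Output: FJV

Answer: FJV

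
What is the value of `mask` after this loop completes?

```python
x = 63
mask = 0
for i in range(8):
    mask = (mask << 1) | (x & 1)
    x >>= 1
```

Reverse lowest 8 bits of 63
`mask` takes the values: 0 → 1 → 3 → 7 → 15 → 31 → 63 → 126 → 252

Answer: 252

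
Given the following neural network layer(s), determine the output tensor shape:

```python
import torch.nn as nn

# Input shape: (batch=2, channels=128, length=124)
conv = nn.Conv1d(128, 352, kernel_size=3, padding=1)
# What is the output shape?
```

Input: (2, 128, 124) -> Output: (2, 352, 124)

Answer: (2, 352, 124)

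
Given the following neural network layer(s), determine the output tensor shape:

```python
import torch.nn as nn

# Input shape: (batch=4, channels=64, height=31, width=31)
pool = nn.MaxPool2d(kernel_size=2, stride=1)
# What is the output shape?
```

Input: (4, 64, 31, 31) -> Output: (4, 64, 30, 30)

Answer: (4, 64, 30, 30)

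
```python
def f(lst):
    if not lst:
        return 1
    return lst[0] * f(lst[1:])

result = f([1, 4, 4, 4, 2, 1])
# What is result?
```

Product over [1, 4, 4, 4, 2, 1] = 1 * 4 * 4 * 4 * 2 * 1 = 128

Answer: 128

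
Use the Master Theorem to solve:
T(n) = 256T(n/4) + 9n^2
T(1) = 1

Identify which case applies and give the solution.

a=256, b=4, f(n)=9n^2. log_4(256) = 4. Since c=2 < 4, Case 1 applies: T(n) = Θ(n^log_b(a)) = O(n^4).

Answer: O(n^4) - Case 1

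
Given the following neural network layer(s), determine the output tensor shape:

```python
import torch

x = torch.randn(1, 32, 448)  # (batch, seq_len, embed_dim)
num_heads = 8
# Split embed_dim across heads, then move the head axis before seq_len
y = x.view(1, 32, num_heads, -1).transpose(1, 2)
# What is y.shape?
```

Input: (1, 32, 448) -> head_dim = 448 // 8 = 56; after view: (1, 32, 8, 56) -> after transpose(1, 2): (1, 8, 32, 56) -> Output: (1, 8, 32, 56)

Answer: (1, 8, 32, 56)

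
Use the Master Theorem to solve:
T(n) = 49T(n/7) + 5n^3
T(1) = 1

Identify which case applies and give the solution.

a=49, b=7, f(n)=5n^3. log_7(49) = 2. Since c=3 > 2 and the regularity condition holds (49(n/7)^3 = (49/7^3)n^3 with 49/7^3 < 1), Case 3 applies: T(n) = Θ(f(n)) = O(n^3).

Answer: O(n^3) - Case 3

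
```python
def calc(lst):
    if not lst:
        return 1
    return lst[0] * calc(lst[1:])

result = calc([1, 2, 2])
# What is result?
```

Product over [1, 2, 2] = 1 * 2 * 2 = 4

Answer: 4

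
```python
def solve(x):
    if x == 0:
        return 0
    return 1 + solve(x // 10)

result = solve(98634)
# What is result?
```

Count of digits of 98634: 5

Answer: 5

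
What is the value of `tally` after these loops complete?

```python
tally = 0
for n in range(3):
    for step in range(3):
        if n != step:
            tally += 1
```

3² - 3 (exclude diagonal)
`tally` takes the values: 0 → 1 → 2 → 3 → 4 → 5 → 6

Answer: 6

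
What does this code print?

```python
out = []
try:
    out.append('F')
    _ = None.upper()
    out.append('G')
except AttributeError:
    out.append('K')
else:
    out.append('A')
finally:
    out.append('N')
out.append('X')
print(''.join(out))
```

Execution trace: 'F' (try body) → 'K' (except AttributeError) → 'N' (finally) → 'X' (after the try/except). Output: FKNX

Answer: FKNX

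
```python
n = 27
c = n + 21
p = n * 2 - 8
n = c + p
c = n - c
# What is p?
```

Trace:
`n = 27` → n = 27
`c = n + 21` → c = 48
`p = n * 2 - 8` → p = 46
`n = c + p` → n = 94
`c = n - c` → c = 46
So p = 46

Answer: 46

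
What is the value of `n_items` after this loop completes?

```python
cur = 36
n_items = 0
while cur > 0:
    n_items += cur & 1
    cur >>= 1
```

Count set bits in 36 (binary: 0b100100)
`n_items` takes the values: 0 → 1 → 2

Answer: 2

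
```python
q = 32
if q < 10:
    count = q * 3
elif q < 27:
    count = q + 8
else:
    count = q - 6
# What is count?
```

Trace:
`q = 32` → q = 32
`if q < 10: ...` → q < 10 is False, q < 27 is False, take else branch → count = 26
So count = 26

Answer: 26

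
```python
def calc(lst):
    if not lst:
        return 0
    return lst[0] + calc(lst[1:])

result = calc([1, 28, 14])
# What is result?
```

1 + 28 + 14 + 0 = 43

Answer: 43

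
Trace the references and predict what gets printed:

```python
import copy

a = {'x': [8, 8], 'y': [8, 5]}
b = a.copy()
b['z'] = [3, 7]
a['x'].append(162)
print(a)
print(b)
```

Key concept: shallow copy of dict with mutable values.
Step by step:
`a = {'x': [8, 8], 'y': [8, 5]}` → a = {'x': [8, 8], 'y': [8, 5]}
`b = a.copy()` → b = {'x': [8, 8], 'y': [8, 5]}
`b['z'] = [3, 7]` → b = {'x': [8, 8], 'y': [8, 5], 'z': [3, 7]}
`a['x'].append(162)` → a = {'x': [8, 8, 162], 'y': [8, 5]}; b = {'x': [8, 8, 162], 'y': [8, 5], 'z': [3, 7]}
`print(a)` → prints {'x': [8, 8, 162], 'y': [8, 5]}
`print(b)` → prints {'x': [8, 8, 162], 'y': [8, 5], 'z': [3, 7]}

Answer:
{'x': [8, 8, 162], 'y': [8, 5]}
{'x': [8, 8, 162], 'y': [8, 5], 'z': [3, 7]}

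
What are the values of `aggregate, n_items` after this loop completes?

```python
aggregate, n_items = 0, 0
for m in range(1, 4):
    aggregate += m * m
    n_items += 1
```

Sum of squares and count
`aggregate, n_items` takes the values: (0, 0) → (1, 0) → (1, 1) → (5, 1) → (5, 2) → (14, 2) → (14, 3)

Answer: 14, 3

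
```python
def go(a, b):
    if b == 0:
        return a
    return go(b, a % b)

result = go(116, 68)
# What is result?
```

go(116, 68) -> go(68, 48) -> go(48, 20) -> go(20, 8) -> go(8, 4) -> go(4, 0) -> 4

Answer: 4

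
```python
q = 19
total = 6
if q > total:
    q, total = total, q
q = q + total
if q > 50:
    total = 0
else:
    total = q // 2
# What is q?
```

Trace:
`q = 19` → q = 19
`total = 6` → total = 6
`if q > total: ...` → q > total is True → q = 6; total = 19
`q = q + total` → q = 25
`if q > 50: ...` → q > 50 is False, take else branch → total = 12
So q = 25

Answer: 25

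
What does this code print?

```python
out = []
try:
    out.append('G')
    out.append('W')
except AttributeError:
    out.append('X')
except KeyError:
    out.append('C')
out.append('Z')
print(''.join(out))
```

Execution trace: 'G' (try body) → 'W' (try body, no exception) → 'Z' (after the try/except). Output: GWZ

Answer: GWZ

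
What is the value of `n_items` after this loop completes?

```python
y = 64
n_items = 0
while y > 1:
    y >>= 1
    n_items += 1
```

Count right shifts until 1
`n_items` takes the values: 0 → 1 → 2 → 3 → 4 → 5 → 6

Answer: 6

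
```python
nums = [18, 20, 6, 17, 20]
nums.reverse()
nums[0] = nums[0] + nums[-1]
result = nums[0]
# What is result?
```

Trace:
`nums = [18, 20, 6, 17, 20]` → nums = [18, 20, 6, 17, 20]
`nums.reverse()` → nums = [20, 17, 6, 20, 18]
`nums[0] = nums[0] + nums[-1]` → nums = [38, 17, 6, 20, 18]
`result = nums[0]` → result = 38
So result = 38

Answer: 38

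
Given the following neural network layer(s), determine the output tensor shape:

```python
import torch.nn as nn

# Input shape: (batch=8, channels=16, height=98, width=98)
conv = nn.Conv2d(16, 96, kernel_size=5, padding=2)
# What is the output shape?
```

Input: (8, 16, 98, 98) -> Output: (8, 96, 98, 98)

Answer: (8, 96, 98, 98)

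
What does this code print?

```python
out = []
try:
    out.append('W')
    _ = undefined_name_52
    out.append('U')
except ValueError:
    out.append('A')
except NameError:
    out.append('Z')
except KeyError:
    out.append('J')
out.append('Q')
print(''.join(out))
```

Execution trace: 'W' (try body) → 'Z' (except NameError) → 'Q' (after the try/except). Output: WZQ

Answer: WZQ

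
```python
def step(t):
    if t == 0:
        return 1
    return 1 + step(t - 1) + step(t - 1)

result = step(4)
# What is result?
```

step(t) = 1 + 2·step(t-1), step(0)=1. Closed form: (1+1)·2^4 - 1 = 31.

Answer: 31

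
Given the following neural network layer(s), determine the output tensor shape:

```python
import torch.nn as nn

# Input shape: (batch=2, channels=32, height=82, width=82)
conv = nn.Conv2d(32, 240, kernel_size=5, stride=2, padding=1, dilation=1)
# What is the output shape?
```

Input: (2, 32, 82, 82) -> Output: (2, 240, 40, 40)

Answer: (2, 240, 40, 40)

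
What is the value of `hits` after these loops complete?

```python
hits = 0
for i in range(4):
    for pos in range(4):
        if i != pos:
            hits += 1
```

4² - 4 (exclude diagonal)
`hits` takes the values: 0 → 1 → 2 → 3 → 4 → 5 → 6 → 7 → 8 → 9 → 10 → 11 → 12

Answer: 12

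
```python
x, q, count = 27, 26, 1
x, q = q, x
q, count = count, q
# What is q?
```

Trace:
`x, q, count = 27, 26, 1` → x = 27; q = 26; count = 1
`x, q = q, x` → x = 26; q = 27
`q, count = count, q` → q = 1; count = 27
So q = 1

Answer: 1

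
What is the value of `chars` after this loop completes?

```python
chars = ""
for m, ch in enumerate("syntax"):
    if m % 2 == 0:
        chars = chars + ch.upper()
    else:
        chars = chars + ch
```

Uppercase even positions in 'syntax'
`chars` takes the values: "" → "S" → "Sy" → "SyN" → "SyNt" → "SyNtA" → "SyNtAx"

Answer: "SyNtAx"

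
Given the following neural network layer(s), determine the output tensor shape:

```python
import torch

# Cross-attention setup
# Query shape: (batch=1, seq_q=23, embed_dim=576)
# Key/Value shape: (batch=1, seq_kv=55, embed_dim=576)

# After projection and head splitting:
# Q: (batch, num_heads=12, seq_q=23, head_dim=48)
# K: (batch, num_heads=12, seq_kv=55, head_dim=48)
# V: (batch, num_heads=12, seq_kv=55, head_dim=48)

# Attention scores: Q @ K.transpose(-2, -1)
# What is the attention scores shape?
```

Input: (1, 23, 576) -> Output: (1, 12, 23, 55)

Answer: (1, 12, 23, 55)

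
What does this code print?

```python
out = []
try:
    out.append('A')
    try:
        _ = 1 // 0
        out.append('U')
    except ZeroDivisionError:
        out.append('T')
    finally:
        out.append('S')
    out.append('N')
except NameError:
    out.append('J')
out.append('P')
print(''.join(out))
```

Execution trace: 'A' (try body) → 'T' (inner except ZeroDivisionError) → 'S' (inner finally) → 'N' (try body, no exception) → 'P' (after the try/except). Output: ATSNP

Answer: ATSNP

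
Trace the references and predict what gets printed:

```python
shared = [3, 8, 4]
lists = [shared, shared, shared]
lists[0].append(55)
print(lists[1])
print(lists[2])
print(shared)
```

Key concept: list of same reference.
Step by step:
`shared = [3, 8, 4]` → shared = [3, 8, 4]
`lists = [shared, shared, shared]` → lists = [[3, 8, 4], [3, 8, 4], [3, 8, 4]]
`lists[0].append(55)` → shared = [3, 8, 4, 55]; lists = [[3, 8, 4, 55], [3, 8, 4, 55], [3, 8, 4, 55]]
`print(lists[1])` → prints [3, 8, 4, 55]
`print(lists[2])` → prints [3, 8, 4, 55]
`print(shared)` → prints [3, 8, 4, 55]

Answer:
[3, 8, 4, 55]
[3, 8, 4, 55]
[3, 8, 4, 55]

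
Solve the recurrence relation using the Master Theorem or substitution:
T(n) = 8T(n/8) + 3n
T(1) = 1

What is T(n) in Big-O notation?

By Master Theorem: a=8, b=8, f(n)=3n. Since log_8(8) = 1 and f(n) = Θ(n^1), Case 2 applies. T(n) = O(n log n).

Answer: O(n log n)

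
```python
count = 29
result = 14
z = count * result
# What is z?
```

Trace:
`count = 29` → count = 29
`result = 14` → result = 14
`z = count * result` → z = 406
So z = 406

Answer: 406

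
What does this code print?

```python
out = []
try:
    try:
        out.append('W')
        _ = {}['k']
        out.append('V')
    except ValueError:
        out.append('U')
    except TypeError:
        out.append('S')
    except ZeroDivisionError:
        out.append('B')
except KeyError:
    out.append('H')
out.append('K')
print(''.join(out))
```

Execution trace: 'W' (try body) → 'H' (outer except KeyError) → 'K' (after the try/except). Output: WHK

Answer: WHK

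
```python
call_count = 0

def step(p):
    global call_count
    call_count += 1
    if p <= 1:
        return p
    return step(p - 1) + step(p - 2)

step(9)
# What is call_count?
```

Calls(p) = 1 + Calls(p-1) + Calls(p-2); Calls(0)=Calls(1)=1. For p=9 this gives 109.

Answer: 109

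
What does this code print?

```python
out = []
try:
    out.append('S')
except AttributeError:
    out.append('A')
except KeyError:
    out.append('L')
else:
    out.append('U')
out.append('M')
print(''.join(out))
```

Execution trace: 'S' (try body, no exception) → 'U' (else) → 'M' (after the try/except). Output: SUM

Answer: SUM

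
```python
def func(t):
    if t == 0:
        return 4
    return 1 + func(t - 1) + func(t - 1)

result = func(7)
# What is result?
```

func(t) = 1 + 2·func(t-1), func(0)=4. Closed form: (4+1)·2^7 - 1 = 639.

Answer: 639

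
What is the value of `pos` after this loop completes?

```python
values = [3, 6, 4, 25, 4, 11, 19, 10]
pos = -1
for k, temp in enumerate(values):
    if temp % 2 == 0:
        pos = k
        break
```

First even number index in [3, 6, 4, 25, 4, 11, 19, 10]
`pos` takes the values: -1 → 1

Answer: 1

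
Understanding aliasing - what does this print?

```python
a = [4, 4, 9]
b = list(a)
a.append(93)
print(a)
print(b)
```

Key concept: list() constructor creates copy.
Step by step:
`a = [4, 4, 9]` → a = [4, 4, 9]
`b = list(a)` → b = [4, 4, 9]
`a.append(93)` → a = [4, 4, 9, 93]
`print(a)` → prints [4, 4, 9, 93]
`print(b)` → prints [4, 4, 9]

Answer:
[4, 4, 9, 93]
[4, 4, 9]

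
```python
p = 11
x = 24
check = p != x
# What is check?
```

Trace:
`p = 11` → p = 11
`x = 24` → x = 24
`check = p != x` → check = True
So check = True

Answer: True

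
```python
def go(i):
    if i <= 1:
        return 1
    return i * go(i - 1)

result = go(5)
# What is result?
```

go(5) = 5 * 4 * 3 * 2 * 1 = 120

Answer: 120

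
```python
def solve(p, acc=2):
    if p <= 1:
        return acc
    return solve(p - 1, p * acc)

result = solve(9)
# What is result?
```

Accumulator trace (n, acc): (9, 2) -> (8, 18) -> (7, 144) -> (6, 1008) -> (5, 6048) -> (4, 30240) -> (3, 120960) -> (2, 362880) -> (1, 725760) -> return 725760

Answer: 725760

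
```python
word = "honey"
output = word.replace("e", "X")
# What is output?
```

Trace:
`word = "honey"` → word = 'honey'
`output = word.replace("e", "X")` → output = 'honXy'
So output = 'honXy'

Answer: 'honXy'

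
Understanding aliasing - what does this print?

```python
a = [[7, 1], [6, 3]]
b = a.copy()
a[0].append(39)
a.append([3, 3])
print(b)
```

Key concept: shallow copy with nested lists.
Step by step:
`a = [[7, 1], [6, 3]]` → a = [[7, 1], [6, 3]]
`b = a.copy()` → b = [[7, 1], [6, 3]]
`a[0].append(39)` → a = [[7, 1, 39], [6, 3]]; b = [[7, 1, 39], [6, 3]]
`a.append([3, 3])` → a = [[7, 1, 39], [6, 3], [3, 3]]
`print(b)` → prints [[7, 1, 39], [6, 3]]

Answer: [[7, 1, 39], [6, 3]]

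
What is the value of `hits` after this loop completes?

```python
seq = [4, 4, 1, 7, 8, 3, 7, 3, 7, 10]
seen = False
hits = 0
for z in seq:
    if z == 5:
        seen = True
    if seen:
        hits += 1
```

Count elements after first 5 in [4, 4, 1, 7, 8, 3, 7, 3, 7, 10]
`hits` takes the values: 0

Answer: 0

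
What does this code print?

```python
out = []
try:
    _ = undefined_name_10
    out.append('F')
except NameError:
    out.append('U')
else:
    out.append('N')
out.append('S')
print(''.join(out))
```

Execution trace: 'U' (except NameError) → 'S' (after the try/except). Output: US

Answer: US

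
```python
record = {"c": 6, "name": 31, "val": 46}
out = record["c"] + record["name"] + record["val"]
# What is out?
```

Trace:
`record = {"c": 6, "name": 31, "val": 46}` → record = {'c': 6, 'name': 31, 'val': 46}
`out = record["c"] + record["name"] + record["val"]` → out = 83
So out = 83

Answer: 83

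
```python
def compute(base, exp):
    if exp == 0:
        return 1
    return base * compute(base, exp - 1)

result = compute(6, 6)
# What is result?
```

compute(6, 6) = 6 * 6 * 6 * 6 * 6 * 6 = 46656

Answer: 46656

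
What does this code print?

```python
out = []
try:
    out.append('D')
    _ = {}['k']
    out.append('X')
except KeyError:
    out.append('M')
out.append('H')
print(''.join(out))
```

Execution trace: 'D' (try body) → 'M' (except KeyError) → 'H' (after the try/except). Output: DMH

Answer: DMH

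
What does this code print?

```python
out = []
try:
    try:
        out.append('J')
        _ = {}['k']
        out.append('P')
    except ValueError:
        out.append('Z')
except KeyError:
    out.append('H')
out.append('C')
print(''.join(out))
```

Execution trace: 'J' (try body) → 'H' (outer except KeyError) → 'C' (after the try/except). Output: JHC

Answer: JHC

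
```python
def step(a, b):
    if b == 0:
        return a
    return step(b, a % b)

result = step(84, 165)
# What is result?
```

step(84, 165) -> step(165, 84) -> step(84, 81) -> step(81, 3) -> step(3, 0) -> 3

Answer: 3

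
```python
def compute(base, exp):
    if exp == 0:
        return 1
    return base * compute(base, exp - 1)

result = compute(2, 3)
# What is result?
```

compute(2, 3) = 2 * 2 * 2 = 8

Answer: 8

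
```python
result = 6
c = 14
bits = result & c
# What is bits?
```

Trace:
`result = 6` → result = 6
`c = 14` → c = 14
`bits = result & c` → bits = 6
So bits = 6

Answer: 6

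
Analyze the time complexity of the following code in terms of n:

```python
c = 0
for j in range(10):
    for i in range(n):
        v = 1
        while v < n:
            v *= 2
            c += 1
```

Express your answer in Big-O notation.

Each loop level contributes: 1 × n × log n. Multiplying the contributions gives O(n log n).

Answer: O(n log n)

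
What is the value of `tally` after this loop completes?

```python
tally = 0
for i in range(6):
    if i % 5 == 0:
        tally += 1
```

Count numbers divisible by 5 in range(6)
`tally` takes the values: 0 → 1 → 2

Answer: 2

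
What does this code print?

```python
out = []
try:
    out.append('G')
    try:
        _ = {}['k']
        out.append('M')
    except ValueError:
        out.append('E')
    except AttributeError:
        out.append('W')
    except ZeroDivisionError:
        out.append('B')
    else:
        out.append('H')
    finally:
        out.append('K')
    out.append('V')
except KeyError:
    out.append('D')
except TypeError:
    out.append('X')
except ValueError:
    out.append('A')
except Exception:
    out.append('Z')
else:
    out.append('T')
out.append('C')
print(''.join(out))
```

Execution trace: 'G' (try body) → 'K' (inner finally) → 'D' (except KeyError) → 'C' (after the try/except). Output: GKDC

Answer: GKDC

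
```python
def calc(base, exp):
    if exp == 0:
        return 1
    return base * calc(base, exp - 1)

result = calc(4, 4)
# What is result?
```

calc(4, 4) = 4 * 4 * 4 * 4 = 256

Answer: 256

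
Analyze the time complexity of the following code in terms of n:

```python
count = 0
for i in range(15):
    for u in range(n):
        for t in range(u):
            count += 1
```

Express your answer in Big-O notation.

Each loop level contributes: 1 × n × n. Multiplying the contributions gives O(n^2).

Answer: O(n^2)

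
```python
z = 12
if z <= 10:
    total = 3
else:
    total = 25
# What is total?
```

Trace:
`z = 12` → z = 12
`if z <= 10: ...` → z <= 10 is False, take else branch → total = 25
So total = 25

Answer: 25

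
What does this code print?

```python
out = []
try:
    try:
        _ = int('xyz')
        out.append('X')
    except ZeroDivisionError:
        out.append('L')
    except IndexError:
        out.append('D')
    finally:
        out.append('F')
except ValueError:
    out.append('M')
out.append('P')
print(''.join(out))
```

Execution trace: 'F' (finally) → 'M' (outer except ValueError) → 'P' (after the try/except). Output: FMP

Answer: FMP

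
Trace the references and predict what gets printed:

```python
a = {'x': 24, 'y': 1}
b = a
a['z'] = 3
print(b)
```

Key concept: dict aliasing.
Step by step:
`a = {'x': 24, 'y': 1}` → a = {'x': 24, 'y': 1}
`b = a` → b = {'x': 24, 'y': 1} (same object as a)
`a['z'] = 3` → a = {'x': 24, 'y': 1, 'z': 3} (same object as b); b = {'x': 24, 'y': 1, 'z': 3} (same object as a)
`print(b)` → prints {'x': 24, 'y': 1, 'z': 3}

Answer: {'x': 24, 'y': 1, 'z': 3}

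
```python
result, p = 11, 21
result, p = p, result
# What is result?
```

Trace:
`result, p = 11, 21` → result = 11; p = 21
`result, p = p, result` → result = 21; p = 11
So result = 21

Answer: 21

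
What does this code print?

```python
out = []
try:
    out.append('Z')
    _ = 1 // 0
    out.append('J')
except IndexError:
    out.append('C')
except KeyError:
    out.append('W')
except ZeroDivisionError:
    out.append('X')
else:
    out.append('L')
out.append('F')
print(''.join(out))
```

Execution trace: 'Z' (try body) → 'X' (except ZeroDivisionError) → 'F' (after the try/except). Output: ZXF

Answer: ZXF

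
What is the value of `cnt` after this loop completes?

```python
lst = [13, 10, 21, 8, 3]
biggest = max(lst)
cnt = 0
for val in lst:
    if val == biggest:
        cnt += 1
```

Count of max value 21 in [13, 10, 21, 8, 3]
`cnt` takes the values: 0 → 1

Answer: 1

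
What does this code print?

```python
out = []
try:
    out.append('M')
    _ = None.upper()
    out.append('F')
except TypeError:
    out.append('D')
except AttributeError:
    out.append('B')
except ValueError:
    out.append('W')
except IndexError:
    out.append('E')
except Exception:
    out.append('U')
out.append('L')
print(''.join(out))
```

Execution trace: 'M' (try body) → 'B' (except AttributeError) → 'L' (after the try/except). Output: MBL

Answer: MBL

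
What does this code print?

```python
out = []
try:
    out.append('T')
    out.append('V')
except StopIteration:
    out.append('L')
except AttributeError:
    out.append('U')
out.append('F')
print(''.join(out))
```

Execution trace: 'T' (try body) → 'V' (try body, no exception) → 'F' (after the try/except). Output: TVF

Answer: TVF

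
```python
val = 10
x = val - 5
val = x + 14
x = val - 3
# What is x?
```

Trace:
`val = 10` → val = 10
`x = val - 5` → x = 5
`val = x + 14` → val = 19
`x = val - 3` → x = 16
So x = 16

Answer: 16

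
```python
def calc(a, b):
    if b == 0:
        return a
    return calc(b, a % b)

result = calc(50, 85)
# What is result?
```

calc(50, 85) -> calc(85, 50) -> calc(50, 35) -> calc(35, 15) -> calc(15, 5) -> calc(5, 0) -> 5

Answer: 5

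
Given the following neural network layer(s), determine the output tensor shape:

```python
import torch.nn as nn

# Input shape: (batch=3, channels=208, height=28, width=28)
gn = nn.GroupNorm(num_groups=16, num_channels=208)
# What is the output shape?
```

Input: (3, 208, 28, 28) -> Output: (3, 208, 28, 28)

Answer: (3, 208, 28, 28)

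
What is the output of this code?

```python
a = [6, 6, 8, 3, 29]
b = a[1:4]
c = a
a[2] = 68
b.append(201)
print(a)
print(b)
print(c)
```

Key concept: slice vs alias.
Step by step:
`a = [6, 6, 8, 3, 29]` → a = [6, 6, 8, 3, 29]
`b = a[1:4]` → b = [6, 8, 3]
`c = a` → c = [6, 6, 8, 3, 29] (same object as a)
`a[2] = 68` → a = [6, 6, 68, 3, 29] (same object as c); c = [6, 6, 68, 3, 29] (same object as a)
`b.append(201)` → b = [6, 8, 3, 201]
`print(a)` → prints [6, 6, 68, 3, 29]
`print(b)` → prints [6, 8, 3, 201]
`print(c)` → prints [6, 6, 68, 3, 29]

Answer:
[6, 6, 68, 3, 29]
[6, 8, 3, 201]
[6, 6, 68, 3, 29]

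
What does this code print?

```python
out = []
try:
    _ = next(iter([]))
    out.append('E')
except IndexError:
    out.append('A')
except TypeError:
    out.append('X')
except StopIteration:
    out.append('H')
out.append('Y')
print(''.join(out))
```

Execution trace: 'H' (except StopIteration) → 'Y' (after the try/except). Output: HY

Answer: HY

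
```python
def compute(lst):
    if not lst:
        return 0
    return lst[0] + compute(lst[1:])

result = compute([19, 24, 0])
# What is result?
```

19 + 24 + 0 + 0 = 43

Answer: 43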